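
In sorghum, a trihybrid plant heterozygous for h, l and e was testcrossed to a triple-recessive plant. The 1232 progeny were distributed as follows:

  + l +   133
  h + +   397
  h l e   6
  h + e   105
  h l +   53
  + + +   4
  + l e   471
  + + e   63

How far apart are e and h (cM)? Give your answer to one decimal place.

20.1 cM

The two most frequent reciprocal classes, + l e and h + +, are the parental types, so the F1 was + l e / h + +.
The two rarest classes, h l e and + + +, are the double crossovers. Comparing them with the parentals, only the h allele has switched, so h is the middle locus and the order is e – h – l.
Crossovers in the e–h interval produce the single-crossover classes + l + and h + e (133 + 105 = 238) plus the double crossovers (10).
RF(e–h) = (238 + 10) / 1232 = 248/1232 = 0.2013 → 20.1 cM.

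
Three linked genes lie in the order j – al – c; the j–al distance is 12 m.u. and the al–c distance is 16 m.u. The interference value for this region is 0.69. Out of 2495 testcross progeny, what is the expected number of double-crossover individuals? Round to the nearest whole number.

15

Map distances give recombination frequencies of 0.120 and 0.160 for the two intervals.
With interference 0.69 (so coincidence = 0.31), expected double-crossover frequency = 0.120 × 0.160 × 0.31 = 0.00595.
Expected number = 0.00595 × 2495 = 14.85 ≈ 15.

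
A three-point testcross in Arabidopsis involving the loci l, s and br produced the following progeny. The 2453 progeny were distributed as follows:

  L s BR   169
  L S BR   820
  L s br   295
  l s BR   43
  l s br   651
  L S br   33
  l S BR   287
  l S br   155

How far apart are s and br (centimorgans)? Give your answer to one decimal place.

16.3 centimorgans

The two most frequent reciprocal classes, l s br and L S BR, are the parental types, so the F1 was l s br / L S BR.
The two rarest classes, l s BR and L S br, are the double crossovers. Comparing them with the parentals, only the br allele has switched, so br is the middle locus and the order is l – br – s.
Crossovers in the br–s interval produce the single-crossover classes l S br and L s BR (155 + 169 = 324) plus the double crossovers (76).
RF(br–s) = (324 + 76) / 2453 = 400/2453 = 0.1631 → 16.3 centimorgans.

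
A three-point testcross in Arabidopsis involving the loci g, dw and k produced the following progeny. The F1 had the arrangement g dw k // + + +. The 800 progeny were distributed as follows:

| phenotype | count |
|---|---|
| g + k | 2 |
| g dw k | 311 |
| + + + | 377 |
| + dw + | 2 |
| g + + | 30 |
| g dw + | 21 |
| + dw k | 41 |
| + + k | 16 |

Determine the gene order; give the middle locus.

dw

The two rarest classes, g + k and + dw +, are the double crossovers. Comparing them with the parentals, only the dw allele has switched, so dw is the middle locus and the order is k – dw – g.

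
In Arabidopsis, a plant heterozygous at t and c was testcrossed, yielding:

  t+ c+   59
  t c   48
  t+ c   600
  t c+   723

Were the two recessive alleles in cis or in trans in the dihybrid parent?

trans

The two most frequent classes are t+ c (600) and t c+ (723); these are the parental (non-recombinant) types.
So the F1 carried t+ c on one chromosome and t c+ on the other — the recessive alleles are on opposite chromosomes (trans / repulsion).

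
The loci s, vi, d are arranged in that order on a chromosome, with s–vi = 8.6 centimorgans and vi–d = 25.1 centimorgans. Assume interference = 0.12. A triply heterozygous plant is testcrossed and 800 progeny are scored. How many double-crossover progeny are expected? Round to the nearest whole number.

Map distances give recombination frequencies of 0.086 and 0.251 for the two intervals.
With interference 0.12 (so coincidence = 0.88), expected double-crossover frequency = 0.086 × 0.251 × 0.88 = 0.01900.
Expected number = 0.01900 × 800 = 15.20 ≈ 15.

15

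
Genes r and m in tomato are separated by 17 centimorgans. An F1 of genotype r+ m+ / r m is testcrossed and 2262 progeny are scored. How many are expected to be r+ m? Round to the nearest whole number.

A map distance of 17 centimorgans corresponds to a recombination frequency of 0.170.
The F1 is r+ m+ / r m, so r+ m is a recombinant gamete class with expected frequency r/2 = 0.170/2 = 0.0850.
Expected number = 0.0850 × 2262 = 192.27 ≈ 192.

192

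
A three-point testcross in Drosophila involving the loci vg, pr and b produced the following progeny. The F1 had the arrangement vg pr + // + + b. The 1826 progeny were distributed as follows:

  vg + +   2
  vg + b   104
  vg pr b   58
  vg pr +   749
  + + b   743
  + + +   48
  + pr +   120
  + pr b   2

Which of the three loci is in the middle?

The two rarest classes, vg + + and + pr b, are the double crossovers. Comparing them with the parentals, only the pr allele has switched, so pr is the middle locus and the order is vg – pr – b.

pr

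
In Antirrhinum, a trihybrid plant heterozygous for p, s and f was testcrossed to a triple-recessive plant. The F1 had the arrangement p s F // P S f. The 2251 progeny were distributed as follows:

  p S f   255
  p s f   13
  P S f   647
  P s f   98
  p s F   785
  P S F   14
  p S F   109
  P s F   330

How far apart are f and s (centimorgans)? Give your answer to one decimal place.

The two rarest classes, p s f and P S F, are the double crossovers. Comparing them with the parentals, only the f allele has switched, so f is the middle locus and the order is s – f – p.
Crossovers in the s–f interval produce the single-crossover classes p S F and P s f (109 + 98 = 207) plus the double crossovers (27).
RF(s–f) = (207 + 27) / 2251 = 234/2251 = 0.1040 → 10.4 centimorgans.

10.4 centimorgans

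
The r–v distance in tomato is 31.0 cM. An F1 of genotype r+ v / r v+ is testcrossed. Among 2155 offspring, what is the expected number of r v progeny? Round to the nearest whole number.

334

A map distance of 31.0 cM corresponds to a recombination frequency of 0.310.
The F1 is r+ v / r v+, so r v is a recombinant gamete class with expected frequency r/2 = 0.310/2 = 0.1550.
Expected number = 0.1550 × 2155 = 334.02 ≈ 334.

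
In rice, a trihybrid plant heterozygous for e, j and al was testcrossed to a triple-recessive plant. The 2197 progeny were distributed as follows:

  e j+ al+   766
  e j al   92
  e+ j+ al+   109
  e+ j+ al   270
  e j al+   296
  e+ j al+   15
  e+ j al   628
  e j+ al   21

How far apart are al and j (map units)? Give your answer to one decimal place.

The two most frequent reciprocal classes, e j+ al+ and e+ j al, are the parental types, so the F1 was e j+ al+ / e+ j al.
The two rarest classes, e j+ al and e+ j al+, are the double crossovers. Comparing them with the parentals, only the al allele has switched, so al is the middle locus and the order is j – al – e.
Crossovers in the j–al interval produce the single-crossover classes e j al+ and e+ j+ al (296 + 270 = 566) plus the double crossovers (36).
RF(j–al) = (566 + 36) / 2197 = 602/2197 = 0.2740 → 27.4 map units.

27.4 map units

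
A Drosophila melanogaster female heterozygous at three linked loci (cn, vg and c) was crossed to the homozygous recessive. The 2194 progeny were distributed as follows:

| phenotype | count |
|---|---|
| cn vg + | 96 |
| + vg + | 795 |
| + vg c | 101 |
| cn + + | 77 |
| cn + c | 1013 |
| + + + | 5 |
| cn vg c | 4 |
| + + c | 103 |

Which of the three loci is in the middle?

The two most frequent reciprocal classes, cn + c and + vg +, are the parental types, so the F1 was cn + c / + vg +.
The two rarest classes, cn vg c and + + +, are the double crossovers. Comparing them with the parentals, only the vg allele has switched, so vg is the middle locus and the order is cn – vg – c.

vg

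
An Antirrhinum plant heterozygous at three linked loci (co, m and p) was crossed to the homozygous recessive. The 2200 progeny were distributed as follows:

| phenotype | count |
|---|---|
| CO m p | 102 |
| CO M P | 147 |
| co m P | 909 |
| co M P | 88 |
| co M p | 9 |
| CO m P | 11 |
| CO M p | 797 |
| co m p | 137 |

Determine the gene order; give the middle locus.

The two most frequent reciprocal classes, co m P and CO M p, are the parental types, so the F1 was co m P / CO M p.
The two rarest classes, CO m P and co M p, are the double crossovers. Comparing them with the parentals, only the co allele has switched, so co is the middle locus and the order is m – co – p.

co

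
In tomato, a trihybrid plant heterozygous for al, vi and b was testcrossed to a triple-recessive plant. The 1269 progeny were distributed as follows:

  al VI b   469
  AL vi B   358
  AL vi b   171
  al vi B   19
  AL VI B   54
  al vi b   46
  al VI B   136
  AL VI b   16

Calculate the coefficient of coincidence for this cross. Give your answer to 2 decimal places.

0.96

The two most frequent reciprocal classes, AL vi B and al VI b, are the parental types, so the F1 was AL vi B / al VI b.
The two rarest classes, al vi B and AL VI b, are the double crossovers. Comparing them with the parentals, only the al allele has switched, so al is the middle locus and the order is vi – al – b.
vi–al: (100 + 35)/1269 = 0.1064; al–b: (307 + 35)/1269 = 0.2695.
Expected DCO frequency = 0.1064 × 0.2695 ≈ 0.02867; observed = 35/1269 ≈ 0.02758.
Coefficient of coincidence = 0.02758/0.02867 ≈ 0.96.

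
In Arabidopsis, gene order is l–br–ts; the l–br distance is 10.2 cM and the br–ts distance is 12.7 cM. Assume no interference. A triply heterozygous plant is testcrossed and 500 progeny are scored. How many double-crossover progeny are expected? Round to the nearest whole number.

Map distances give recombination frequencies of 0.102 and 0.127 for the two intervals.
With no interference, expected double-crossover frequency = 0.102 × 0.127 = 0.01295.
Expected number = 0.01295 × 500 = 6.48 ≈ 6.

6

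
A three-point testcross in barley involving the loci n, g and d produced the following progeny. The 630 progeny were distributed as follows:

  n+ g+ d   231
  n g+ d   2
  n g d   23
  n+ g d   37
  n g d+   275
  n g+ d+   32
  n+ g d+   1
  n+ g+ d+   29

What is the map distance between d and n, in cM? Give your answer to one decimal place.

8.7 cM

The two most frequent reciprocal classes, n g d+ and n+ g+ d, are the parental types, so the F1 was n g d+ / n+ g+ d.
The two rarest classes, n+ g d+ and n g+ d, are the double crossovers. Comparing them with the parentals, only the n allele has switched, so n is the middle locus and the order is d – n – g.
Crossovers in the d–n interval produce the single-crossover classes n g d and n+ g+ d+ (23 + 29 = 52) plus the double crossovers (3).
RF(d–n) = (52 + 3) / 630 = 55/630 = 0.0873 → 8.7 cM.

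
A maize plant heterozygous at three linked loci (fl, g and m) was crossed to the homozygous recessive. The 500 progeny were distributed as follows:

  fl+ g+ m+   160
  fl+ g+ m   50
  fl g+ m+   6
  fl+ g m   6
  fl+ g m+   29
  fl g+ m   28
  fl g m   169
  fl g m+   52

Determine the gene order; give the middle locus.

The two most frequent reciprocal classes, fl g m and fl+ g+ m+, are the parental types, so the F1 was fl g m / fl+ g+ m+.
The two rarest classes, fl+ g m and fl g+ m+, are the double crossovers. Comparing them with the parentals, only the fl allele has switched, so fl is the middle locus and the order is m – fl – g.

fl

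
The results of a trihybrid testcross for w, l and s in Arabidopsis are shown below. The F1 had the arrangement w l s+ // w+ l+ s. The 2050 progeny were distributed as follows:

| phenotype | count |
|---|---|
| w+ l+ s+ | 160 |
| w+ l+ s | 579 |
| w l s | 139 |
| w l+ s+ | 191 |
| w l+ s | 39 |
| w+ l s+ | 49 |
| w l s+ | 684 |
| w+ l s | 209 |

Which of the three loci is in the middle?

The two rarest classes, w+ l s+ and w l+ s, are the double crossovers. Comparing them with the parentals, only the w allele has switched, so w is the middle locus and the order is l – w – s.

w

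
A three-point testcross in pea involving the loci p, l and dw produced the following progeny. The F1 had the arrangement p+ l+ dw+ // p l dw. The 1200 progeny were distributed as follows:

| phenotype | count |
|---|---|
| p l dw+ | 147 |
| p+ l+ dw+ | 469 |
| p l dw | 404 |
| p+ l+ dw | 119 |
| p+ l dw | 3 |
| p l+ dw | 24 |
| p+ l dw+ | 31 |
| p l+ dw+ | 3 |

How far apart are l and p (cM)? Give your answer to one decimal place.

5.1 cM

The two rarest classes, p l+ dw+ and p+ l dw, are the double crossovers. Comparing them with the parentals, only the p allele has switched, so p is the middle locus and the order is dw – p – l.
Crossovers in the p–l interval produce the single-crossover classes p+ l dw+ and p l+ dw (31 + 24 = 55) plus the double crossovers (6).
RF(p–l) = (55 + 6) / 1200 = 61/1200 = 0.0508 → 5.1 cM.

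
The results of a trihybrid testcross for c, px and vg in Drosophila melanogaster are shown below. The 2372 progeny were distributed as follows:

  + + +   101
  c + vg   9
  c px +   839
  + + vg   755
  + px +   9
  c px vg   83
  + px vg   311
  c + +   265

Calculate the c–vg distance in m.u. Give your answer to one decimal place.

The two most frequent reciprocal classes, c px + and + + vg, are the parental types, so the F1 was c px + / + + vg.
The two rarest classes, + px + and c + vg, are the double crossovers. Comparing them with the parentals, only the c allele has switched, so c is the middle locus and the order is vg – c – px.
Crossovers in the vg–c interval produce the single-crossover classes c px vg and + + + (83 + 101 = 184) plus the double crossovers (18).
RF(vg–c) = (184 + 18) / 2372 = 202/2372 = 0.0852 → 8.5 m.u.

8.5 m.u.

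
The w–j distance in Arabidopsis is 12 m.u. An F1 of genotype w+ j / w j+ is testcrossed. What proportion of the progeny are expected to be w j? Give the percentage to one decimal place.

6.0%

A map distance of 12 m.u. corresponds to a recombination frequency of 0.120.
The F1 is w+ j / w j+, so w j is a recombinant gamete class with expected frequency r/2 = 0.120/2 = 0.0600.
That is 0.0600 = 6.0% of the progeny.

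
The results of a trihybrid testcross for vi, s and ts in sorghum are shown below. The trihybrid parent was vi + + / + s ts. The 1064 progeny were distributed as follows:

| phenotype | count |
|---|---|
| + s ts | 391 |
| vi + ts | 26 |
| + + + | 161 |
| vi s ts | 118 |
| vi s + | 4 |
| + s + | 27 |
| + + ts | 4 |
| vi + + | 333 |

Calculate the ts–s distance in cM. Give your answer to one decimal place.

The two rarest classes, vi s + and + + ts, are the double crossovers. Comparing them with the parentals, only the s allele has switched, so s is the middle locus and the order is ts – s – vi.
Crossovers in the ts–s interval produce the single-crossover classes vi + ts and + s + (26 + 27 = 53) plus the double crossovers (8).
RF(ts–s) = (53 + 8) / 1064 = 61/1064 = 0.0573 → 5.7 cM.

5.7 cM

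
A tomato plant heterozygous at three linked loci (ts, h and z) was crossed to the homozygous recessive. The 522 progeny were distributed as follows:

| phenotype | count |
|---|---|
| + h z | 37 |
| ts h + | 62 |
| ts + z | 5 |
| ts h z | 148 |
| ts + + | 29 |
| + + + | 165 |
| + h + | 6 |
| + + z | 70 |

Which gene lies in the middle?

The two most frequent reciprocal classes, ts h z and + + +, are the parental types, so the F1 was ts h z / + + +.
The two rarest classes, ts + z and + h +, are the double crossovers. Comparing them with the parentals, only the h allele has switched, so h is the middle locus and the order is z – h – ts.

h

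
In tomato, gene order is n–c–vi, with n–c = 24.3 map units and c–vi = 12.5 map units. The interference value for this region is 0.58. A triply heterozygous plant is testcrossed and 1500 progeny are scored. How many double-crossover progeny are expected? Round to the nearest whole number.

Map distances give recombination frequencies of 0.243 and 0.125 for the two intervals.
With interference 0.58 (so coincidence = 0.42), expected double-crossover frequency = 0.243 × 0.125 × 0.42 = 0.01276.
Expected number = 0.01276 × 1500 = 19.14 ≈ 19.

19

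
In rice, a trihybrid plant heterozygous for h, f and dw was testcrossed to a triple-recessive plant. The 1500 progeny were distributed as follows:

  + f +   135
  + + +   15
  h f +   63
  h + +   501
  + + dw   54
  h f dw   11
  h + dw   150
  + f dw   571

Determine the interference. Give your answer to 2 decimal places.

The two most frequent reciprocal classes, + f dw and h + +, are the parental types, so the F1 was + f dw / h + +.
The two rarest classes, h f dw and + + +, are the double crossovers. Comparing them with the parentals, only the h allele has switched, so h is the middle locus and the order is dw – h – f.
dw–h: (285 + 26)/1500 = 0.2073; h–f: (117 + 26)/1500 = 0.0953.
Expected DCO frequency = 0.2073 × 0.0953 ≈ 0.01976; observed = 26/1500 ≈ 0.01733.
Coefficient of coincidence = 0.01733/0.01976 ≈ 0.88; interference = 1 − 0.88 = 0.12.

0.12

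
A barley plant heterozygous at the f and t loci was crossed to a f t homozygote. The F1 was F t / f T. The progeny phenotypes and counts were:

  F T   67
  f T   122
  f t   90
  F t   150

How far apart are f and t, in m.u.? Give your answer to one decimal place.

36.6 m.u.

The recombinant classes are F T and f t: 67 + 90 = 157.
Recombination frequency = 157/429 = 0.3660 ≈ 36.6%, i.e. 36.6 m.u.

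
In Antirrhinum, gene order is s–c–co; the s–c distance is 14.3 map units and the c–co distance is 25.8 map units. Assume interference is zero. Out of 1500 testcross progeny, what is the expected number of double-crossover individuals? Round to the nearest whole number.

Map distances give recombination frequencies of 0.143 and 0.258 for the two intervals.
With no interference, expected double-crossover frequency = 0.143 × 0.258 = 0.03689.
Expected number = 0.03689 × 1500 = 55.34 ≈ 55.

55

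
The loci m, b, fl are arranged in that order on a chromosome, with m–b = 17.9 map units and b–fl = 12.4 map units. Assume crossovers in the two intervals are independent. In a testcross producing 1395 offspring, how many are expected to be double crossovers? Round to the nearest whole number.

Map distances give recombination frequencies of 0.179 and 0.124 for the two intervals.
With no interference, expected double-crossover frequency = 0.179 × 0.124 = 0.02220.
Expected number = 0.02220 × 1395 = 30.96 ≈ 31.

31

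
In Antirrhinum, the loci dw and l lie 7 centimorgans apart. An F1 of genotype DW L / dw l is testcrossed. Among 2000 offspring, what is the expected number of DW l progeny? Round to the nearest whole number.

70

A map distance of 7 centimorgans corresponds to a recombination frequency of 0.070.
The F1 is DW L / dw l, so DW l is a recombinant gamete class with expected frequency r/2 = 0.070/2 = 0.0350.
Expected number = 0.0350 × 2000 = 70.00 ≈ 70.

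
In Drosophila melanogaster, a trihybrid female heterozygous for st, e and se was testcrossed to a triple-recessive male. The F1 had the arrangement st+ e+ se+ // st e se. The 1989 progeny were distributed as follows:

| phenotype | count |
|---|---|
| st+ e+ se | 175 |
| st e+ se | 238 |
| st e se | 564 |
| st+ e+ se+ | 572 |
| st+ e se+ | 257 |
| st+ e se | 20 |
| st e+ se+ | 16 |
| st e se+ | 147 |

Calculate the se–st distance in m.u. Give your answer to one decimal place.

18.0 m.u.

The two rarest classes, st e+ se+ and st+ e se, are the double crossovers. Comparing them with the parentals, only the st allele has switched, so st is the middle locus and the order is se – st – e.
Crossovers in the se–st interval produce the single-crossover classes st+ e+ se and st e se+ (175 + 147 = 322) plus the double crossovers (36).
RF(se–st) = (322 + 36) / 1989 = 358/1989 = 0.1800 → 18.0 m.u.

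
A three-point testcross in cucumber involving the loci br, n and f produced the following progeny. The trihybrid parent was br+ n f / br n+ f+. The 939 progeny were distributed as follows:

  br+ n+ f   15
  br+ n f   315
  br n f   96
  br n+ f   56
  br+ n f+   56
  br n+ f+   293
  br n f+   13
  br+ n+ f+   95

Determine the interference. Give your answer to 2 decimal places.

0.14

The two rarest classes, br+ n+ f and br n f+, are the double crossovers. Comparing them with the parentals, only the n allele has switched, so n is the middle locus and the order is f – n – br.
f–n: (112 + 28)/939 = 0.1491; n–br: (191 + 28)/939 = 0.2332.
Expected DCO frequency = 0.1491 × 0.2332 ≈ 0.03477; observed = 28/939 ≈ 0.02982.
Coefficient of coincidence = 0.02982/0.03477 ≈ 0.86; interference = 1 − 0.86 = 0.14.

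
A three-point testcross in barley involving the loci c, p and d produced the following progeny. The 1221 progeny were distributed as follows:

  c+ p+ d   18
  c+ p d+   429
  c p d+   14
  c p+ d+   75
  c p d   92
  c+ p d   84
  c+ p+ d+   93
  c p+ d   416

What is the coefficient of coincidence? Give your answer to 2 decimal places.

0.94

The two most frequent reciprocal classes, c p+ d and c+ p d+, are the parental types, so the F1 was c p+ d / c+ p d+.
The two rarest classes, c+ p+ d and c p d+, are the double crossovers. Comparing them with the parentals, only the c allele has switched, so c is the middle locus and the order is p – c – d.
p–c: (185 + 32)/1221 = 0.1777; c–d: (159 + 32)/1221 = 0.1564.
Expected DCO frequency = 0.1777 × 0.1564 ≈ 0.02779; observed = 32/1221 ≈ 0.02621.
Coefficient of coincidence = 0.02621/0.02779 ≈ 0.94.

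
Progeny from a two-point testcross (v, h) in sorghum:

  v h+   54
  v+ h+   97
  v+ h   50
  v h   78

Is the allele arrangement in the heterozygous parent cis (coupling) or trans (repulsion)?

cis

The two most frequent classes are v+ h+ (97) and v h (78); these are the parental (non-recombinant) types.
So the F1 carried v+ h+ on one chromosome and v h on the other — the recessive alleles are on the same chromosome (cis / coupling).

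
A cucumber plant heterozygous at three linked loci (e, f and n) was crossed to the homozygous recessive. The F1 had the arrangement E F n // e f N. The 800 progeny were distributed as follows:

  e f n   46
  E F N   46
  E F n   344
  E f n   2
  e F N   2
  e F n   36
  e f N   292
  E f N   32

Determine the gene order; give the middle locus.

The two rarest classes, E f n and e F N, are the double crossovers. Comparing them with the parentals, only the f allele has switched, so f is the middle locus and the order is e – f – n.

f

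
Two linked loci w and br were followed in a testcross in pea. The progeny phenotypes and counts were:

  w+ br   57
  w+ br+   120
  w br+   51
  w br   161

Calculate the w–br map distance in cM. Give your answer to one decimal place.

27.8 cM

The two most frequent classes, w+ br+ (120) and w br (161), are the parental types, so the F1 was w+ br+ / w br.
The recombinant classes are w+ br and w br+: 57 + 51 = 108.
Recombination frequency = 108/389 = 0.2776 ≈ 27.8%, i.e. 27.8 cM.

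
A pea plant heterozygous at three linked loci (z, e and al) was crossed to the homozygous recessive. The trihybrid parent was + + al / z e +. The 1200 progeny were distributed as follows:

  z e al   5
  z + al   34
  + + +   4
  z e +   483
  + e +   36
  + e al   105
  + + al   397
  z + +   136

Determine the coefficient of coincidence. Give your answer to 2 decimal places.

The two rarest classes, + + + and z e al, are the double crossovers. Comparing them with the parentals, only the al allele has switched, so al is the middle locus and the order is z – al – e.
z–al: (70 + 9)/1200 = 0.0658; al–e: (241 + 9)/1200 = 0.2083.
Expected DCO frequency = 0.0658 × 0.2083 ≈ 0.01371; observed = 9/1200 ≈ 0.00750.
Coefficient of coincidence = 0.00750/0.01371 ≈ 0.55.

0.55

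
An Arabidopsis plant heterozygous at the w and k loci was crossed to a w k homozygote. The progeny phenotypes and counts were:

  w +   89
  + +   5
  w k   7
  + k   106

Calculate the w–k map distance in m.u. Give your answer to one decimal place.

5.8 m.u.

The two most frequent classes, + k (106) and w + (89), are the parental types, so the F1 was + k / w +.
The recombinant classes are + + and w k: 5 + 7 = 12.
Recombination frequency = 12/207 = 0.0580 ≈ 5.8%, i.e. 5.8 m.u.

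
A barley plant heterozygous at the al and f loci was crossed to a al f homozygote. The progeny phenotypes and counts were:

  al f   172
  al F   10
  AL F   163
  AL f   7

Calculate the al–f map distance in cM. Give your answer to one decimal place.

4.8 cM

The two most frequent classes, AL F (163) and al f (172), are the parental types, so the F1 was AL F / al f.
The recombinant classes are AL f and al F: 7 + 10 = 17.
Recombination frequency = 17/352 = 0.0483 ≈ 4.8%, i.e. 4.8 cM.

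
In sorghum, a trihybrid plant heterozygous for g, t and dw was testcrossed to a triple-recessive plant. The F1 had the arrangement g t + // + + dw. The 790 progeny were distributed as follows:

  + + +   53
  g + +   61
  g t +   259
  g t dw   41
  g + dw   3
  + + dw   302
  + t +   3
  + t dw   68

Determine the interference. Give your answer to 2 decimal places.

0.65

The two rarest classes, + t + and g + dw, are the double crossovers. Comparing them with the parentals, only the g allele has switched, so g is the middle locus and the order is t – g – dw.
t–g: (129 + 6)/790 = 0.1709; g–dw: (94 + 6)/790 = 0.1266.
Expected DCO frequency = 0.1709 × 0.1266 ≈ 0.02164; observed = 6/790 ≈ 0.00759.
Coefficient of coincidence = 0.00759/0.02164 ≈ 0.35; interference = 1 − 0.35 = 0.65.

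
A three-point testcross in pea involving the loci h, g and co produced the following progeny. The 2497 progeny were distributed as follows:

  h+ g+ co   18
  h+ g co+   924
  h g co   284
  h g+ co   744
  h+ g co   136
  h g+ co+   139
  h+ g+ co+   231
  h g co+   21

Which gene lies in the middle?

The two most frequent reciprocal classes, h+ g co+ and h g+ co, are the parental types, so the F1 was h+ g co+ / h g+ co.
The two rarest classes, h g co+ and h+ g+ co, are the double crossovers. Comparing them with the parentals, only the h allele has switched, so h is the middle locus and the order is g – h – co.

h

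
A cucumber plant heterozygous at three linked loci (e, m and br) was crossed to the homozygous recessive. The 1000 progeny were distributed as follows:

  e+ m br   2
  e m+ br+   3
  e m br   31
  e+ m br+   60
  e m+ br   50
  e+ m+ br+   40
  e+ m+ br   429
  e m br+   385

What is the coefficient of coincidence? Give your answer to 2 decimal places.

The two most frequent reciprocal classes, e m br+ and e+ m+ br, are the parental types, so the F1 was e m br+ / e+ m+ br.
The two rarest classes, e m+ br+ and e+ m br, are the double crossovers. Comparing them with the parentals, only the m allele has switched, so m is the middle locus and the order is br – m – e.
br–m: (71 + 5)/1000 = 0.0760; m–e: (110 + 5)/1000 = 0.1150.
Expected DCO frequency = 0.0760 × 0.1150 ≈ 0.00874; observed = 5/1000 ≈ 0.00500.
Coefficient of coincidence = 0.00500/0.00874 ≈ 0.57.

0.57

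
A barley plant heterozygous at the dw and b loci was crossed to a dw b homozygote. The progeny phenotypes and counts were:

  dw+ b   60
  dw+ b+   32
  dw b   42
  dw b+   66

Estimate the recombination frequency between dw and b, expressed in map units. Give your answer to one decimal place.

37.0 map units

The two most frequent classes, dw+ b (60) and dw b+ (66), are the parental types, so the F1 was dw+ b / dw b+.
The recombinant classes are dw+ b+ and dw b: 32 + 42 = 74.
Recombination frequency = 74/200 = 0.3700 ≈ 37.0%, i.e. 37.0 map units.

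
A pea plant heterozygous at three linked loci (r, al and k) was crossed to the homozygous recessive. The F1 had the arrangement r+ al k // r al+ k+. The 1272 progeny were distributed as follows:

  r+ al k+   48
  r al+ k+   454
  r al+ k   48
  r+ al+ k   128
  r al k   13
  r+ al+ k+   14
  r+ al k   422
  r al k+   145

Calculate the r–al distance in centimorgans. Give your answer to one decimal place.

The two rarest classes, r al k and r+ al+ k+, are the double crossovers. Comparing them with the parentals, only the r allele has switched, so r is the middle locus and the order is al – r – k.
Crossovers in the al–r interval produce the single-crossover classes r+ al+ k and r al k+ (128 + 145 = 273) plus the double crossovers (27).
RF(al–r) = (273 + 27) / 1272 = 300/1272 = 0.2358 → 23.6 centimorgans.

23.6 centimorgans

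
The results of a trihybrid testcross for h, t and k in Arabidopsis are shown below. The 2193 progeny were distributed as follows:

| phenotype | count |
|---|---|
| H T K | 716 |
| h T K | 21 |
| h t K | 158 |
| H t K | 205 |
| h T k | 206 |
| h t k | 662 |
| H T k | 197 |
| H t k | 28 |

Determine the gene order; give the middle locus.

h

The two most frequent reciprocal classes, h t k and H T K, are the parental types, so the F1 was h t k / H T K.
The two rarest classes, H t k and h T K, are the double crossovers. Comparing them with the parentals, only the h allele has switched, so h is the middle locus and the order is k – h – t.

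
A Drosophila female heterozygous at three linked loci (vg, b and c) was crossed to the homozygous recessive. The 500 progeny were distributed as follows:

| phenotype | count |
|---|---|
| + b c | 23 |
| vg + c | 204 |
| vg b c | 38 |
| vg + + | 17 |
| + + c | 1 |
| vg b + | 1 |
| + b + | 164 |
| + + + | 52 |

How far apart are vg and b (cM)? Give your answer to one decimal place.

The two most frequent reciprocal classes, vg + c and + b +, are the parental types, so the F1 was vg + c / + b +.
The two rarest classes, + + c and vg b +, are the double crossovers. Comparing them with the parentals, only the vg allele has switched, so vg is the middle locus and the order is c – vg – b.
Crossovers in the vg–b interval produce the single-crossover classes vg b c and + + + (38 + 52 = 90) plus the double crossovers (2).
RF(vg–b) = (90 + 2) / 500 = 92/500 = 0.1840 → 18.4 cM.

18.4 cM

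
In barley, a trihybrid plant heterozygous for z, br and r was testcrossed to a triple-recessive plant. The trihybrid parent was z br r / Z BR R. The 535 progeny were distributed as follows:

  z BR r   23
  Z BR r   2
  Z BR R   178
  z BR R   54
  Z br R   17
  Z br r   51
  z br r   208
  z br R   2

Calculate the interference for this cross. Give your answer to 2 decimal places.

0.55

The two rarest classes, z br R and Z BR r, are the double crossovers. Comparing them with the parentals, only the r allele has switched, so r is the middle locus and the order is z – r – br.
z–r: (105 + 4)/535 = 0.2037; r–br: (40 + 4)/535 = 0.0822.
Expected DCO frequency = 0.2037 × 0.0822 ≈ 0.01674; observed = 4/535 ≈ 0.00748.
Coefficient of coincidence = 0.00748/0.01674 ≈ 0.45; interference = 1 − 0.45 = 0.55.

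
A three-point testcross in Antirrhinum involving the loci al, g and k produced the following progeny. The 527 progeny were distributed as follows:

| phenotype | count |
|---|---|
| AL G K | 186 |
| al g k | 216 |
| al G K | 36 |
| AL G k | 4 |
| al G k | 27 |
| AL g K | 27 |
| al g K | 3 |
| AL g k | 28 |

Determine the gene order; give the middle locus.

k

The two most frequent reciprocal classes, al g k and AL G K, are the parental types, so the F1 was al g k / AL G K.
The two rarest classes, al g K and AL G k, are the double crossovers. Comparing them with the parentals, only the k allele has switched, so k is the middle locus and the order is al – k – g.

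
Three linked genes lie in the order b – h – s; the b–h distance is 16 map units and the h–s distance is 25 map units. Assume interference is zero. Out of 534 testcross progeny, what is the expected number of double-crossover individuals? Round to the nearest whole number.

21

Map distances give recombination frequencies of 0.160 and 0.250 for the two intervals.
With no interference, expected double-crossover frequency = 0.160 × 0.250 = 0.04000.
Expected number = 0.04000 × 534 = 21.36 ≈ 21.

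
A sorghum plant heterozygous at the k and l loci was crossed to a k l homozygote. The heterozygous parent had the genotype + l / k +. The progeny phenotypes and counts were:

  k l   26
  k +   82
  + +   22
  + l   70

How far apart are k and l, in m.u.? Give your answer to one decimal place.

The recombinant classes are + + and k l: 22 + 26 = 48.
Recombination frequency = 48/200 = 0.2400 ≈ 24.0%, i.e. 24.0 m.u.

24.0 m.u.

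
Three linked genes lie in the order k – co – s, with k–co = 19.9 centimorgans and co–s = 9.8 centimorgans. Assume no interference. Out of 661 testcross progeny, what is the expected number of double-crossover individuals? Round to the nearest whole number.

13

Map distances give recombination frequencies of 0.199 and 0.098 for the two intervals.
With no interference, expected double-crossover frequency = 0.199 × 0.098 = 0.01950.
Expected number = 0.01950 × 661 = 12.89 ≈ 13.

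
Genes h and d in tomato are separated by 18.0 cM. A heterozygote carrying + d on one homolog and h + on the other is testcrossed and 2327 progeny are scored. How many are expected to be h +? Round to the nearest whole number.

A map distance of 18.0 cM corresponds to a recombination frequency of 0.180.
The F1 is + d / h +, so h + is a parental gamete class with expected frequency (1 − r)/2 = 0.820/2 = 0.4100.
Expected number = 0.4100 × 2327 = 954.07 ≈ 954.

954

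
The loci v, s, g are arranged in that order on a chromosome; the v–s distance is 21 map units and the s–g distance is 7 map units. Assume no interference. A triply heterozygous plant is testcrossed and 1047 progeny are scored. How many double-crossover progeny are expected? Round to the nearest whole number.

15

Map distances give recombination frequencies of 0.210 and 0.070 for the two intervals.
With no interference, expected double-crossover frequency = 0.210 × 0.070 = 0.01470.
Expected number = 0.01470 × 1047 = 15.39 ≈ 15.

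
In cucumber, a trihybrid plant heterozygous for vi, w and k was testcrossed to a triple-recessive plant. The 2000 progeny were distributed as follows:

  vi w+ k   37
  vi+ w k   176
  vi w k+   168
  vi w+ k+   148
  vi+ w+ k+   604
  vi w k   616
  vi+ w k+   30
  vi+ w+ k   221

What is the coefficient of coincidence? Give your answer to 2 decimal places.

0.75

The two most frequent reciprocal classes, vi+ w+ k+ and vi w k, are the parental types, so the F1 was vi+ w+ k+ / vi w k.
The two rarest classes, vi+ w k+ and vi w+ k, are the double crossovers. Comparing them with the parentals, only the w allele has switched, so w is the middle locus and the order is vi – w – k.
vi–w: (324 + 67)/2000 = 0.1955; w–k: (389 + 67)/2000 = 0.2280.
Expected DCO frequency = 0.1955 × 0.2280 ≈ 0.04457; observed = 67/2000 ≈ 0.03350.
Coefficient of coincidence = 0.03350/0.04457 ≈ 0.75.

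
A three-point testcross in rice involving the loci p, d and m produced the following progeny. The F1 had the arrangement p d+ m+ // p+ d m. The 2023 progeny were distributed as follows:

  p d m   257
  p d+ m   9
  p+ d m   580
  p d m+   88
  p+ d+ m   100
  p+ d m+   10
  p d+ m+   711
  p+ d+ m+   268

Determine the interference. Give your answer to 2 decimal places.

The two rarest classes, p d+ m and p+ d m+, are the double crossovers. Comparing them with the parentals, only the m allele has switched, so m is the middle locus and the order is p – m – d.
p–m: (525 + 19)/2023 = 0.2689; m–d: (188 + 19)/2023 = 0.1023.
Expected DCO frequency = 0.2689 × 0.1023 ≈ 0.02751; observed = 19/2023 ≈ 0.00939.
Coefficient of coincidence = 0.00939/0.02751 ≈ 0.34; interference = 1 − 0.34 = 0.66.

0.66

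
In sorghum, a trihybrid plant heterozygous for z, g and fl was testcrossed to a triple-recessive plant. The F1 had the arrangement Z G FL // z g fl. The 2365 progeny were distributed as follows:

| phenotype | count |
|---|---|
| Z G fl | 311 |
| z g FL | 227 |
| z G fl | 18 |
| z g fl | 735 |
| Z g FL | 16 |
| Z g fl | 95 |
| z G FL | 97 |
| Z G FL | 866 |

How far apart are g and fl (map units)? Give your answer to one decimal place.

24.2 map units

The two rarest classes, Z g FL and z G fl, are the double crossovers. Comparing them with the parentals, only the g allele has switched, so g is the middle locus and the order is fl – g – z.
Crossovers in the fl–g interval produce the single-crossover classes Z G fl and z g FL (311 + 227 = 538) plus the double crossovers (34).
RF(fl–g) = (538 + 34) / 2365 = 572/2365 = 0.2419 → 24.2 map units.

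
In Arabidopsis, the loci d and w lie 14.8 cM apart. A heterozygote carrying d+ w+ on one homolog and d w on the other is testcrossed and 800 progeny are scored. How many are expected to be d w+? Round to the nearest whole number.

A map distance of 14.8 cM corresponds to a recombination frequency of 0.148.
The F1 is d+ w+ / d w, so d w+ is a recombinant gamete class with expected frequency r/2 = 0.148/2 = 0.0740.
Expected number = 0.0740 × 800 = 59.20 ≈ 59.

59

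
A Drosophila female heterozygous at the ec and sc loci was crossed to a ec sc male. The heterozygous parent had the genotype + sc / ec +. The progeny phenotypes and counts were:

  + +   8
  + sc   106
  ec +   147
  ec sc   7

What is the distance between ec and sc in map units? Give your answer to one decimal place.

The recombinant classes are + + and ec sc: 8 + 7 = 15.
Recombination frequency = 15/268 = 0.0560 ≈ 5.6%, i.e. 5.6 map units.

5.6 map units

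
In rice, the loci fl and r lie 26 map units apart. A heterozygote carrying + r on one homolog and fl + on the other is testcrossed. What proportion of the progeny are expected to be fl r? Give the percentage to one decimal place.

A map distance of 26 map units corresponds to a recombination frequency of 0.260.
The F1 is + r / fl +, so fl r is a recombinant gamete class with expected frequency r/2 = 0.260/2 = 0.1300.
That is 0.1300 = 13.0% of the progeny.

13.0%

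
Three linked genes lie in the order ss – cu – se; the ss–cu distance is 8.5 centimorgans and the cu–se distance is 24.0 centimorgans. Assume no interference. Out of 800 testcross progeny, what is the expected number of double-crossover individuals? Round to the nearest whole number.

16

Map distances give recombination frequencies of 0.085 and 0.240 for the two intervals.
With no interference, expected double-crossover frequency = 0.085 × 0.240 = 0.02040.
Expected number = 0.02040 × 800 = 16.32 ≈ 16.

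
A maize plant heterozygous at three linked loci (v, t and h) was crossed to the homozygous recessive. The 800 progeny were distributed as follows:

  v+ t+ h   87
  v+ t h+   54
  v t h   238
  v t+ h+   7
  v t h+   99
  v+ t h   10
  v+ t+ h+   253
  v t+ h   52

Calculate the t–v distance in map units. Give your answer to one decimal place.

15.4 map units

The two most frequent reciprocal classes, v t h and v+ t+ h+, are the parental types, so the F1 was v t h / v+ t+ h+.
The two rarest classes, v+ t h and v t+ h+, are the double crossovers. Comparing them with the parentals, only the v allele has switched, so v is the middle locus and the order is t – v – h.
Crossovers in the t–v interval produce the single-crossover classes v t+ h and v+ t h+ (52 + 54 = 106) plus the double crossovers (17).
RF(t–v) = (106 + 17) / 800 = 123/800 = 0.1537 → 15.4 map units.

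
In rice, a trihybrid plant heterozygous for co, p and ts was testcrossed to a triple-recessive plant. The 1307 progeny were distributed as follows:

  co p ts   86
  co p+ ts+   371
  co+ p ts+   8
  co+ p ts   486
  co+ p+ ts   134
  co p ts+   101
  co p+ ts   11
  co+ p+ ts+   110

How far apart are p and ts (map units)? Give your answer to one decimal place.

The two most frequent reciprocal classes, co+ p ts and co p+ ts+, are the parental types, so the F1 was co+ p ts / co p+ ts+.
The two rarest classes, co+ p ts+ and co p+ ts, are the double crossovers. Comparing them with the parentals, only the ts allele has switched, so ts is the middle locus and the order is p – ts – co.
Crossovers in the p–ts interval produce the single-crossover classes co+ p+ ts and co p ts+ (134 + 101 = 235) plus the double crossovers (19).
RF(p–ts) = (235 + 19) / 1307 = 254/1307 = 0.1943 → 19.4 map units.

19.4 map units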